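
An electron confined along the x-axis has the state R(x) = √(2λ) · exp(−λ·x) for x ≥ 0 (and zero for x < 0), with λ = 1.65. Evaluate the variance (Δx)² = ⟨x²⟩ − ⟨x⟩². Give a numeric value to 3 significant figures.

0.0918

Compute ⟨x⟩ and ⟨x²⟩ separately, then (Δx)² = ⟨x²⟩ − ⟨x⟩².
Every integrand reduces to terms xʲ·e^(−2λx) on [0, ∞); use ∫₀^∞ xʲ·e^(−2λx) dx = j!/(2λ)^(j+1).
⟨x⟩ = 0.30303 and ⟨x²⟩ = 0.18365.
(Δx)² = 0.18365 − (0.30303)² = 0.091827.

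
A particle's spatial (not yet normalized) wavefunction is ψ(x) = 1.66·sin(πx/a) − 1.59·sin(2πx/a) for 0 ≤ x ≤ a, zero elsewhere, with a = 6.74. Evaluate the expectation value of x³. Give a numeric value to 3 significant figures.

⟨x³⟩ = ∫ x³·|ψ|² dx / ∫|ψ|² dx (integrals over the domain).
On 0 ≤ x ≤ a (j ≠ l): ∫sin²(jπx/a) dx = a/2, ∫sin(jπx/a)·sin(lπx/a) dx = 0; diagonal moments ∫x·sin²(jπx/a) dx = a²/4, ∫x²·sin²(jπx/a) dx = a³·(1/6 − 1/(4j²π²)); cross terms ∫x·sin(jπx/a)·sin(lπx/a) dx = 0 for j + l even and −4jla²/(π²(j² − l²)²) for j + l odd, ∫x²·sin(jπx/a)·sin(lπx/a) dx = (−1)^(j+l)·4jla³/(π²(j² − l²)²); higher powers the same way via product-to-sum and parts.
State is unnormalized: ∫|ψ|² dx = 17.806, and ∫ψ*·x³·ψ dx = 1906.3, so ⟨x³⟩ = 1906.3 / 17.806.
⟨x³⟩ = 107.06.

107.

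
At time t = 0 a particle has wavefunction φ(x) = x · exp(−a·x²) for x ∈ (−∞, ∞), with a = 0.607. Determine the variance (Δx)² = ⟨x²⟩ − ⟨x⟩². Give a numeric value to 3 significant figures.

Compute ⟨x⟩ and ⟨x²⟩ separately, then (Δx)² = ⟨x²⟩ − ⟨x⟩².
Expand each integrand as polynomial × e^(−2ax²) and use ∫x^(2j)·e^(−2ax²) dx = (2j−1)!!/(4a)^j · √(π/(2a)), odd powers → 0; here √(π/(2a)) = 1.6087.
Normalization: ∫|φ|² dx = 0.66255.
⟨x⟩ = 0.0000 and ⟨x²⟩ = 1.2356.
(Δx)² = 1.2356 − (0.0000)² = 1.2356.

1.24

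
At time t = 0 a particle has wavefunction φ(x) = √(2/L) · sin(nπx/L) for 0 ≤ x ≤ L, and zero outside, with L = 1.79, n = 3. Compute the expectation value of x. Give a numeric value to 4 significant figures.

0.8950

⟨x⟩ = ∫ x·|φ|² dx (integrals over the domain).
With sin²θ = (1 − cos2θ)/2 on 0 ≤ x ≤ L: ∫sin²(nπx/L) dx = L/2, ∫x·sin²(nπx/L) dx = L²/4, ∫x²·sin²(nπx/L) dx = L³·(1/6 − 1/(4n²π²)); higher powers xᵏ the same way, integrating xᵏ·cos(2nπx/L) by parts.
⟨x⟩ = 0.89500.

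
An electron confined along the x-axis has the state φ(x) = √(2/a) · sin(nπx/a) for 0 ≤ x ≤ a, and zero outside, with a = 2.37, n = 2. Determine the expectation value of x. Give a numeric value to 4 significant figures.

1.185

⟨x⟩ = ∫ x·|φ|² dx (integrals over the domain).
With sin²θ = (1 − cos2θ)/2 on 0 ≤ x ≤ a: ∫sin²(nπx/a) dx = a/2, ∫x·sin²(nπx/a) dx = a²/4, ∫x²·sin²(nπx/a) dx = a³·(1/6 − 1/(4n²π²)); higher powers xᵏ the same way, integrating xᵏ·cos(2nπx/a) by parts.
⟨x⟩ = 1.1850.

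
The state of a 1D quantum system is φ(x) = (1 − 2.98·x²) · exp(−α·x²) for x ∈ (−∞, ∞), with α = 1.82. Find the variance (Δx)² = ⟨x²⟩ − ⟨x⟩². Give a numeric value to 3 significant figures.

0.212

Compute ⟨x⟩ and ⟨x²⟩ separately, then (Δx)² = ⟨x²⟩ − ⟨x⟩².
Expand each integrand as polynomial × e^(−2αx²) and use ∫x^(2j)·e^(−2αx²) dx = (2j−1)!!/(4α)^j · √(π/(2α)), odd powers → 0; here √(π/(2α)) = 0.92902.
Normalization: ∫|φ|² dx = 0.63545.
⟨x⟩ = 0.0000 and ⟨x²⟩ = 0.21234.
(Δx)² = 0.21234 − (0.0000)² = 0.21234.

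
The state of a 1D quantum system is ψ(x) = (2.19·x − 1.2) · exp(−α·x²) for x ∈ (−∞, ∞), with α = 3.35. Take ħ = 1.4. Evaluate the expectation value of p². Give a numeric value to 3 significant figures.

p² ψ = −ħ² d²ψ/dx²; ⟨p²⟩ = −ħ² ∫ ψ*·ψ'' dx / ∫|ψ|² dx.
Expand each integrand as polynomial × e^(−2αx²) and use ∫x^(2j)·e^(−2αx²) dx = (2j−1)!!/(4α)^j · √(π/(2α)), odd powers → 0; here √(π/(2α)) = 0.68476. Differentiate with the product rule, d/dx e^(−αx²) = −2αx·e^(−αx²).
State is unnormalized: ∫|ψ|² dx = 1.2311, and ∫ψ*·(−ħ² ψ'') dx = 11.302, so ⟨p²⟩ = 11.302 / 1.2311.
⟨p²⟩ = 9.1802.

9.18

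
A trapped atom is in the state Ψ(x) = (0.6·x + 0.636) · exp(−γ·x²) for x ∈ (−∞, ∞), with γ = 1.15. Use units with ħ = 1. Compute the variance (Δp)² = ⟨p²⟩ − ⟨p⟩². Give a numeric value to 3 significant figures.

1.52

Compute ⟨p⟩ and ⟨p²⟩ separately; (Δp)² = ⟨p²⟩ − ⟨p⟩².
Expand each integrand as polynomial × e^(−2γx²) and use ∫x^(2j)·e^(−2γx²) dx = (2j−1)!!/(4γ)^j · √(π/(2γ)), odd powers → 0; here √(π/(2γ)) = 1.1687. Differentiate with the product rule, d/dx e^(−γx²) = −2γx·e^(−γx²).
Normalization: ∫|Ψ|² dx = 0.56421.
⟨p⟩ = 0.0000 and ⟨p²⟩ = 1.5229.
(Δp)² = 1.5229 − (0.0000)² = 1.5229.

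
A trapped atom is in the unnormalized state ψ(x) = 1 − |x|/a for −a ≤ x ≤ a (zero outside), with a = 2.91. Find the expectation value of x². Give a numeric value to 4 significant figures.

0.8468

⟨x²⟩ = ∫ x²·|ψ|² dx / ∫|ψ|² dx (integrals over the domain).
ψ is even, so ∫ over [−a, a] = 2∫₀ᵃ with ψ = 1 − x/a there: ∫₀ᵃ (1 − x/a)² dx = a/3, ∫₀ᵃ x²(1 − x/a)² dx = a³/30, ∫₀ᵃ x⁴(1 − x/a)² dx = a⁵/105.
State is unnormalized: ∫|ψ|² dx = 1.9400, and ∫ψ*·x²·ψ dx = 1.6428, so ⟨x²⟩ = 1.6428 / 1.9400.
⟨x²⟩ = 0.84681.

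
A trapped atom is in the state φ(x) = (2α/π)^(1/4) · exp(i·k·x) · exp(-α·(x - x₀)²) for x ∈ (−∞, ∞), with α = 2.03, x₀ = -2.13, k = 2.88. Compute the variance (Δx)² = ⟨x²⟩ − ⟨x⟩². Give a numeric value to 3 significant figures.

0.123

Compute ⟨x⟩ and ⟨x²⟩ separately, then (Δx)² = ⟨x²⟩ − ⟨x⟩².
Gaussian moments (u = x − x₀): ∫u^(2j)·e^(−2αu²) du = (2j−1)!!/(4α)^j · √(π/(2α)), odd powers integrate to 0; here √(π/(2α)) = 0.87965.
⟨x⟩ = -2.1300 and ⟨x²⟩ = 4.6601.
(Δx)² = 4.6601 − (-2.1300)² = 0.12315.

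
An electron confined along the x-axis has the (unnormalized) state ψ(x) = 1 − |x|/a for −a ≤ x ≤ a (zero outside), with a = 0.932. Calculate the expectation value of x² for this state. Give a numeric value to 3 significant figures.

⟨x²⟩ = ∫ x²·|ψ|² dx / ∫|ψ|² dx (integrals over the domain).
ψ is even, so ∫ over [−a, a] = 2∫₀ᵃ with ψ = 1 − x/a there: ∫₀ᵃ (1 − x/a)² dx = a/3, ∫₀ᵃ x²(1 − x/a)² dx = a³/30, ∫₀ᵃ x⁴(1 − x/a)² dx = a⁵/105.
State is unnormalized: ∫|ψ|² dx = 0.62133, and ∫ψ*·x²·ψ dx = 0.053971, so ⟨x²⟩ = 0.053971 / 0.62133.
⟨x²⟩ = 0.086862.

0.0869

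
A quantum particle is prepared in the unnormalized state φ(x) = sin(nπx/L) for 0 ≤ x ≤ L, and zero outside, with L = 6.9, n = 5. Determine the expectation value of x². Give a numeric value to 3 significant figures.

15.8

⟨x²⟩ = ∫ x²·|φ|² dx / ∫|φ|² dx (integrals over the domain).
With sin²θ = (1 − cos2θ)/2 on 0 ≤ x ≤ L: ∫sin²(nπx/L) dx = L/2, ∫x·sin²(nπx/L) dx = L²/4, ∫x²·sin²(nπx/L) dx = L³·(1/6 − 1/(4n²π²)); higher powers xᵏ the same way, integrating xᵏ·cos(2nπx/L) by parts.
State is unnormalized: ∫|φ|² dx = 3.4500, and ∫φ*·x²·φ dx = 54.419, so ⟨x²⟩ = 54.419 / 3.4500.
⟨x²⟩ = 15.774.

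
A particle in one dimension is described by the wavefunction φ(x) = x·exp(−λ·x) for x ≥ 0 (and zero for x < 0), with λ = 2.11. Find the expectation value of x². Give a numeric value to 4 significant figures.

⟨x²⟩ = ∫ x²·|φ|² dx / ∫|φ|² dx (integrals over the domain).
Every integrand reduces to terms xʲ·e^(−2λx) on [0, ∞); use ∫₀^∞ xʲ·e^(−2λx) dx = j!/(2λ)^(j+1).
State is unnormalized: ∫|φ|² dx = 0.026613, and ∫φ*·x²·φ dx = 0.017933, so ⟨x²⟩ = 0.017933 / 0.026613.
⟨x²⟩ = 0.67384.

0.6738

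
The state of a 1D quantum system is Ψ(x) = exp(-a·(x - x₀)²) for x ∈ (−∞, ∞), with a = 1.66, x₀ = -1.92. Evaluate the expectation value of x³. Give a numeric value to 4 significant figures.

⟨x³⟩ = ∫ x³·|Ψ|² dx / ∫|Ψ|² dx (integrals over the domain).
Gaussian moments (u = x − x₀): ∫u^(2j)·e^(−2au²) du = (2j−1)!!/(4a)^j · √(π/(2a)), odd powers integrate to 0; here √(π/(2a)) = 0.97276.
State is unnormalized: ∫|Ψ|² dx = 0.97276, and ∫Ψ*·x³·Ψ dx = -7.7289, so ⟨x³⟩ = -7.7289 / 0.97276.
⟨x³⟩ = -7.9454.

-7.945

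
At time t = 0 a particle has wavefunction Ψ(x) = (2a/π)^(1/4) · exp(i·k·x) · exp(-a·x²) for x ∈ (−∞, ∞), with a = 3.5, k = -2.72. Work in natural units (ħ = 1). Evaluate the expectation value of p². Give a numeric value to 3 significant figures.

p² Ψ = −ħ² d²Ψ/dx²; ⟨p²⟩ = −ħ² ∫ Ψ*·Ψ'' dx.
Gaussian moments: ∫x^(2j)·e^(−2ax²) dx = (2j−1)!!/(4a)^j · √(π/(2a)), odd powers integrate to 0; here √(π/(2a)) = 0.66992. Derivatives: Ψ′ = (ik − 2ax)·Ψ, Ψ″ = ((ik − 2ax)² − 2a)·Ψ; the odd-in-x pieces drop out.
⟨p²⟩ = 10.898.

10.9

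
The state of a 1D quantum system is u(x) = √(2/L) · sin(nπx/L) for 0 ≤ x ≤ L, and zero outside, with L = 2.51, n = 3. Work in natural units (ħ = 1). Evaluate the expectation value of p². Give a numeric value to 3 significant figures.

14.1

p² u = −ħ² d²u/dx²; ⟨p²⟩ = −ħ² ∫ u*·u'' dx.
d/dx sin(nπx/L) = (nπ/L)·cos(nπx/L) and d²/dx² sin(nπx/L) = −(nπ/L)²·sin(nπx/L); on 0 ≤ x ≤ L, ∫sin²(nπx/L) dx = L/2 and ∫sin(nπx/L)·cos(nπx/L) dx = 0.
⟨p²⟩ = 14.099.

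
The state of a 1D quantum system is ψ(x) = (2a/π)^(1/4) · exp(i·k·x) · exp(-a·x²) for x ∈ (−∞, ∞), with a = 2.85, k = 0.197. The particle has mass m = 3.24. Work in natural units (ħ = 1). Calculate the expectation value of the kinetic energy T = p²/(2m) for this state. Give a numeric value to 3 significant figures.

T = −(ħ²/2m) d²/dx², so ⟨T⟩ = −(ħ²/2m) ∫ ψ*·ψ'' dx; with m = 3.24.
Gaussian moments: ∫x^(2j)·e^(−2ax²) dx = (2j−1)!!/(4a)^j · √(π/(2a)), odd powers integrate to 0; here √(π/(2a)) = 0.74240. Derivatives: ψ′ = (ik − 2ax)·ψ, ψ″ = ((ik − 2ax)² − 2a)·ψ; the odd-in-x pieces drop out.
⟨T⟩ = 0.44580.

0.446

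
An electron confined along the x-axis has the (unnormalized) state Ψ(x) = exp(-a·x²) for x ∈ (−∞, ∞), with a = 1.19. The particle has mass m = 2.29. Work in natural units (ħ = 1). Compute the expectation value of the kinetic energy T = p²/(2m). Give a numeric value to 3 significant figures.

T = −(ħ²/2m) d²/dx², so ⟨T⟩ = −(ħ²/2m) ∫ Ψ*·Ψ'' dx / ∫|Ψ|² dx; with m = 2.29.
Gaussian moments: ∫x^(2j)·e^(−2ax²) dx = (2j−1)!!/(4a)^j · √(π/(2a)), odd powers integrate to 0; here √(π/(2a)) = 1.1489. Derivatives: d/dx e^(−ax²) = −2ax·e^(−ax²), d²/dx² e^(−ax²) = (4a²x² − 2a)·e^(−ax²).
State is unnormalized: ∫|Ψ|² dx = 1.1489, and ∫Ψ*·(−ħ²/2m · Ψ'') dx = 0.29852, so ⟨T⟩ = 0.29852 / 1.1489.
⟨T⟩ = 0.25983.

0.260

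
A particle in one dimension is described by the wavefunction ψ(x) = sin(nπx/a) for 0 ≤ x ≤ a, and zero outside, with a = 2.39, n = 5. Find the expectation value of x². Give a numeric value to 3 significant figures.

⟨x²⟩ = ∫ x²·|ψ|² dx / ∫|ψ|² dx (integrals over the domain).
With sin²θ = (1 − cos2θ)/2 on 0 ≤ x ≤ a: ∫sin²(nπx/a) dx = a/2, ∫x·sin²(nπx/a) dx = a²/4, ∫x²·sin²(nπx/a) dx = a³·(1/6 − 1/(4n²π²)); higher powers xᵏ the same way, integrating xᵏ·cos(2nπx/a) by parts.
State is unnormalized: ∫|ψ|² dx = 1.1950, and ∫ψ*·x²·ψ dx = 2.2615, so ⟨x²⟩ = 2.2615 / 1.1950.
⟨x²⟩ = 1.8925.

1.89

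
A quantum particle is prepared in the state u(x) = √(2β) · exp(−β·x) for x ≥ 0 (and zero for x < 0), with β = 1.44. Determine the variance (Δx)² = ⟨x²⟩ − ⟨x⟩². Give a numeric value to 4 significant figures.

0.1206

Compute ⟨x⟩ and ⟨x²⟩ separately, then (Δx)² = ⟨x²⟩ − ⟨x⟩².
Every integrand reduces to terms xʲ·e^(−2βx) on [0, ∞); use ∫₀^∞ xʲ·e^(−2βx) dx = j!/(2β)^(j+1).
⟨x⟩ = 0.34722 and ⟨x²⟩ = 0.24113.
(Δx)² = 0.24113 − (0.34722)² = 0.12056.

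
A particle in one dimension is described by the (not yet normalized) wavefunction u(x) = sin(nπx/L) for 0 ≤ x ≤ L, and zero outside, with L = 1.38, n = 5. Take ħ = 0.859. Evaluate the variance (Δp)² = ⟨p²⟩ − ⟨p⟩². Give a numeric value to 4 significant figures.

95.60

Compute ⟨p⟩ and ⟨p²⟩ separately; (Δp)² = ⟨p²⟩ − ⟨p⟩².
d/dx sin(nπx/L) = (nπ/L)·cos(nπx/L) and d²/dx² sin(nπx/L) = −(nπ/L)²·sin(nπx/L); on 0 ≤ x ≤ L, ∫sin²(nπx/L) dx = L/2 and ∫sin(nπx/L)·cos(nπx/L) dx = 0.
Normalization: ∫|u|² dx = 0.69000.
⟨p⟩ = 0.0000 and ⟨p²⟩ = 95.602.
(Δp)² = 95.602 − (0.0000)² = 95.602.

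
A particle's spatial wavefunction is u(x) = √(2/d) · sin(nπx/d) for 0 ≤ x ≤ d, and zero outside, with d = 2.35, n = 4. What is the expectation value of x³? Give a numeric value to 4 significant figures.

⟨x³⟩ = ∫ x³·|u|² dx (integrals over the domain).
With sin²θ = (1 − cos2θ)/2 on 0 ≤ x ≤ d: ∫sin²(nπx/d) dx = d/2, ∫x·sin²(nπx/d) dx = d²/4, ∫x²·sin²(nπx/d) dx = d³·(1/6 − 1/(4n²π²)); higher powers xᵏ the same way, integrating xᵏ·cos(2nπx/d) by parts.
⟨x³⟩ = 3.1828.

3.183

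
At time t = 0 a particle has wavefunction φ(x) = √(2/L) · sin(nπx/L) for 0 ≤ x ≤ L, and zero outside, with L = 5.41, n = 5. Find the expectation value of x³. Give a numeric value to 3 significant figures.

39.1

⟨x³⟩ = ∫ x³·|φ|² dx (integrals over the domain).
With sin²θ = (1 − cos2θ)/2 on 0 ≤ x ≤ L: ∫sin²(nπx/L) dx = L/2, ∫x·sin²(nπx/L) dx = L²/4, ∫x²·sin²(nπx/L) dx = L³·(1/6 − 1/(4n²π²)); higher powers xᵏ the same way, integrating xᵏ·cos(2nπx/L) by parts.
⟨x³⟩ = 39.104.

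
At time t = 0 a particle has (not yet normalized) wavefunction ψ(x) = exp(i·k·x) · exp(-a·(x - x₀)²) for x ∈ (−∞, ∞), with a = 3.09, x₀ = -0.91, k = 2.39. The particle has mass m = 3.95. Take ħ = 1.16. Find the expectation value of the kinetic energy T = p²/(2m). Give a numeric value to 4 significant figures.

T = −(ħ²/2m) d²/dx², so ⟨T⟩ = −(ħ²/2m) ∫ ψ*·ψ'' dx / ∫|ψ|² dx; with m = 3.95.
Gaussian moments (u = x − x₀): ∫u^(2j)·e^(−2au²) du = (2j−1)!!/(4a)^j · √(π/(2a)), odd powers integrate to 0; here √(π/(2a)) = 0.71299. Derivatives: ψ′ = (ik − 2au)·ψ, ψ″ = ((ik − 2au)² − 2a)·ψ; the odd-in-u pieces drop out.
State is unnormalized: ∫|ψ|² dx = 0.71299, and ∫ψ*·(−ħ²/2m · ψ'') dx = 1.0689, so ⟨T⟩ = 1.0689 / 0.71299.
⟨T⟩ = 1.4993.

1.499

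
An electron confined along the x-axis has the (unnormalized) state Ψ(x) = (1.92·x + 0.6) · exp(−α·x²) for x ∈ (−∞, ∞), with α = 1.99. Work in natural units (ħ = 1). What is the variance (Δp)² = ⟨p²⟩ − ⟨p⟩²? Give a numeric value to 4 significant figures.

4.229

Compute ⟨p⟩ and ⟨p²⟩ separately; (Δp)² = ⟨p²⟩ − ⟨p⟩².
Expand each integrand as polynomial × e^(−2αx²) and use ∫x^(2j)·e^(−2αx²) dx = (2j−1)!!/(4α)^j · √(π/(2α)), odd powers → 0; here √(π/(2α)) = 0.88845. Differentiate with the product rule, d/dx e^(−αx²) = −2αx·e^(−αx²).
Normalization: ∫|Ψ|² dx = 0.73130.
⟨p⟩ = 0.0000 and ⟨p²⟩ = 4.2293.
(Δp)² = 4.2293 − (0.0000)² = 4.2293.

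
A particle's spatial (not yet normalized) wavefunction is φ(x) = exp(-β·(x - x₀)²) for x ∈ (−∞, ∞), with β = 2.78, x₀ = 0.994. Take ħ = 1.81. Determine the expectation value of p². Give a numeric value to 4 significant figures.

p² φ = −ħ² d²φ/dx²; ⟨p²⟩ = −ħ² ∫ φ*·φ'' dx / ∫|φ|² dx.
Gaussian moments (u = x − x₀): ∫u^(2j)·e^(−2βu²) du = (2j−1)!!/(4β)^j · √(π/(2β)), odd powers integrate to 0; here √(π/(2β)) = 0.75169. Derivatives: d/dx e^(−βu²) = −2βu·e^(−βu²), d²/dx² e^(−βu²) = (4β²u² − 2β)·e^(−βu²).
State is unnormalized: ∫|φ|² dx = 0.75169, and ∫φ*·(−ħ² φ'') dx = 6.8460, so ⟨p²⟩ = 6.8460 / 0.75169.
⟨p²⟩ = 9.1076.

9.108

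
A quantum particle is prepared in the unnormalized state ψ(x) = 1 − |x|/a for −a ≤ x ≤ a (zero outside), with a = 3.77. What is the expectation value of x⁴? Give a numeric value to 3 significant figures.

5.77

⟨x⁴⟩ = ∫ x⁴·|ψ|² dx / ∫|ψ|² dx (integrals over the domain).
ψ is even, so ∫ over [−a, a] = 2∫₀ᵃ with ψ = 1 − x/a there: ∫₀ᵃ (1 − x/a)² dx = a/3, ∫₀ᵃ x²(1 − x/a)² dx = a³/30, ∫₀ᵃ x⁴(1 − x/a)² dx = a⁵/105.
State is unnormalized: ∫|ψ|² dx = 2.5133, and ∫ψ*·x⁴·ψ dx = 14.506, so ⟨x⁴⟩ = 14.506 / 2.5133.
⟨x⁴⟩ = 5.7716.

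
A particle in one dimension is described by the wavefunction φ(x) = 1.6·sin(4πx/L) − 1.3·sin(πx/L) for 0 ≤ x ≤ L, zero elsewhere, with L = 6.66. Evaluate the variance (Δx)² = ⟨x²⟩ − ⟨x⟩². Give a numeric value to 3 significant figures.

Compute ⟨x⟩ and ⟨x²⟩ separately, then (Δx)² = ⟨x²⟩ − ⟨x⟩².
On 0 ≤ x ≤ L (j ≠ l): ∫sin²(jπx/L) dx = L/2, ∫sin(jπx/L)·sin(lπx/L) dx = 0; diagonal moments ∫x·sin²(jπx/L) dx = L²/4, ∫x²·sin²(jπx/L) dx = L³·(1/6 − 1/(4j²π²)); cross terms ∫x·sin(jπx/L)·sin(lπx/L) dx = 0 for j + l even and −4jlL²/(π²(j² − l²)²) for j + l odd, ∫x²·sin(jπx/L)·sin(lπx/L) dx = (−1)^(j+l)·4jlL³/(π²(j² − l²)²); higher powers the same way via product-to-sum and parts.
Normalization: ∫|φ|² dx = 14.153.
⟨x⟩ = 3.4239 and ⟨x²⟩ = 14.433.
(Δx)² = 14.433 − (3.4239)² = 2.7093.

2.71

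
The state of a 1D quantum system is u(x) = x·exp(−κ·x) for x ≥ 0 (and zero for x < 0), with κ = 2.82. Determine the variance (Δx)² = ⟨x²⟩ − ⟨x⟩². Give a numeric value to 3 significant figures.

Compute ⟨x⟩ and ⟨x²⟩ separately, then (Δx)² = ⟨x²⟩ − ⟨x⟩².
Every integrand reduces to terms xʲ·e^(−2κx) on [0, ∞); use ∫₀^∞ xʲ·e^(−2κx) dx = j!/(2κ)^(j+1).
Normalization: ∫|u|² dx = 0.011148.
⟨x⟩ = 0.53191 and ⟨x²⟩ = 0.37724.
(Δx)² = 0.37724 − (0.53191)² = 0.094311.

0.0943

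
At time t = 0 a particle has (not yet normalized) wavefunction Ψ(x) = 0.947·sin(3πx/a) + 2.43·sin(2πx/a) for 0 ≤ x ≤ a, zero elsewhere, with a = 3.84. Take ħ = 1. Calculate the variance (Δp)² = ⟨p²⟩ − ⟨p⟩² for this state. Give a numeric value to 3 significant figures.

Compute ⟨p⟩ and ⟨p²⟩ separately; (Δp)² = ⟨p²⟩ − ⟨p⟩².
d²/dx² sin(jπx/a) = −(jπ/a)²·sin(jπx/a); on 0 ≤ x ≤ a, ∫sin²(jπx/a) dx = a/2 and ∫sin(jπx/a)·sin(lπx/a) dx = 0 for j ≠ l, so only diagonal terms survive in ∫|Ψ|² and ∫Ψ·Ψ″; ∫Ψ·Ψ′ dx = [Ψ²/2] between the walls = 0.
Normalization: ∫|Ψ|² dx = 13.059.
⟨p⟩ = 0.0000 and ⟨p²⟩ = 3.1186.
(Δp)² = 3.1186 − (0.0000)² = 3.1186.

3.12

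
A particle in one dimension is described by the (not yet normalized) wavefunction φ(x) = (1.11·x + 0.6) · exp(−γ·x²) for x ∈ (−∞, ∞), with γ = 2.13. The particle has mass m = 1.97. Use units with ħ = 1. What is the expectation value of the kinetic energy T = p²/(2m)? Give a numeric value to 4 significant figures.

0.8505

T = −(ħ²/2m) d²/dx², so ⟨T⟩ = −(ħ²/2m) ∫ φ*·φ'' dx / ∫|φ|² dx; with m = 1.97.
Expand each integrand as polynomial × e^(−2γx²) and use ∫x^(2j)·e^(−2γx²) dx = (2j−1)!!/(4γ)^j · √(π/(2γ)), odd powers → 0; here √(π/(2γ)) = 0.85876. Differentiate with the product rule, d/dx e^(−γx²) = −2γx·e^(−γx²).
State is unnormalized: ∫|φ|² dx = 0.43334, and ∫φ*·(−ħ²/2m · φ'') dx = 0.36854, so ⟨T⟩ = 0.36854 / 0.43334.
⟨T⟩ = 0.85047.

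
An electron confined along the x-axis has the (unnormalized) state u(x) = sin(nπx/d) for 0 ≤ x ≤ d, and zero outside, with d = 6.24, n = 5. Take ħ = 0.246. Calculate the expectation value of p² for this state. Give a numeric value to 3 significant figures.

0.383

p² u = −ħ² d²u/dx²; ⟨p²⟩ = −ħ² ∫ u*·u'' dx / ∫|u|² dx.
d/dx sin(nπx/d) = (nπ/d)·cos(nπx/d) and d²/dx² sin(nπx/d) = −(nπ/d)²·sin(nπx/d); on 0 ≤ x ≤ d, ∫sin²(nπx/d) dx = d/2 and ∫sin(nπx/d)·cos(nπx/d) dx = 0.
State is unnormalized: ∫|u|² dx = 3.1200, and ∫u*·(−ħ² u'') dx = 1.1965, so ⟨p²⟩ = 1.1965 / 3.1200.
⟨p²⟩ = 0.38348.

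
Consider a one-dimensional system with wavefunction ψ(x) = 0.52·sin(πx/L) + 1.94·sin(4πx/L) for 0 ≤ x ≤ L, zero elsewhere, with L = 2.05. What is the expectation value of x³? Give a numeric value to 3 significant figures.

1.98

⟨x³⟩ = ∫ x³·|ψ|² dx / ∫|ψ|² dx (integrals over the domain).
On 0 ≤ x ≤ L (j ≠ l): ∫sin²(jπx/L) dx = L/2, ∫sin(jπx/L)·sin(lπx/L) dx = 0; diagonal moments ∫x·sin²(jπx/L) dx = L²/4, ∫x²·sin²(jπx/L) dx = L³·(1/6 − 1/(4j²π²)); cross terms ∫x·sin(jπx/L)·sin(lπx/L) dx = 0 for j + l even and −4jlL²/(π²(j² − l²)²) for j + l odd, ∫x²·sin(jπx/L)·sin(lπx/L) dx = (−1)^(j+l)·4jlL³/(π²(j² − l²)²); higher powers the same way via product-to-sum and parts.
State is unnormalized: ∫|ψ|² dx = 4.1349, and ∫ψ*·x³·ψ dx = 8.2047, so ⟨x³⟩ = 8.2047 / 4.1349.
⟨x³⟩ = 1.9843.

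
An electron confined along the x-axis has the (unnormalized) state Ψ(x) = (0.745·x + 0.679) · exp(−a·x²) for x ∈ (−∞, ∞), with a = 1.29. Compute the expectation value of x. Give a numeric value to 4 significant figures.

⟨x⟩ = ∫ x·|Ψ|² dx / ∫|Ψ|² dx (integrals over the domain).
Expand each integrand as polynomial × e^(−2ax²) and use ∫x^(2j)·e^(−2ax²) dx = (2j−1)!!/(4a)^j · √(π/(2a)), odd powers → 0; here √(π/(2a)) = 1.1035.
State is unnormalized: ∫|Ψ|² dx = 0.62744, and ∫Ψ*·x·Ψ dx = 0.21636, so ⟨x⟩ = 0.21636 / 0.62744.
⟨x⟩ = 0.34482.

0.3448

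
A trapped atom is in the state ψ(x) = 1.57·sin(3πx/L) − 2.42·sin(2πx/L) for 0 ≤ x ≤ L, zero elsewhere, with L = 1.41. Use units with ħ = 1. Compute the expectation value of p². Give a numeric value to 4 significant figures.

27.21

p² ψ = −ħ² d²ψ/dx²; ⟨p²⟩ = −ħ² ∫ ψ*·ψ'' dx / ∫|ψ|² dx.
d²/dx² sin(jπx/L) = −(jπ/L)²·sin(jπx/L); on 0 ≤ x ≤ L, ∫sin²(jπx/L) dx = L/2 and ∫sin(jπx/L)·sin(lπx/L) dx = 0 for j ≠ l, so only diagonal terms survive in ∫|ψ|² and ∫ψ·ψ″; ∫ψ·ψ′ dx = [ψ²/2] between the walls = 0.
State is unnormalized: ∫|ψ|² dx = 5.8665, and ∫ψ*·(−ħ² ψ'') dx = 159.63, so ⟨p²⟩ = 159.63 / 5.8665.
⟨p²⟩ = 27.210.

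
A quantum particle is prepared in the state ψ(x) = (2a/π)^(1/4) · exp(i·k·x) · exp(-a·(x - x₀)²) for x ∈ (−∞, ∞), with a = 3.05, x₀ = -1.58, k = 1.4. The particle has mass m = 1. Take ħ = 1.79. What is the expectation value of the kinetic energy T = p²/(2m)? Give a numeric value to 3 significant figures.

T = −(ħ²/2m) d²/dx², so ⟨T⟩ = −(ħ²/2m) ∫ ψ*·ψ'' dx; with m = 1.
Gaussian moments (u = x − x₀): ∫u^(2j)·e^(−2au²) du = (2j−1)!!/(4a)^j · √(π/(2a)), odd powers integrate to 0; here √(π/(2a)) = 0.71765. Derivatives: ψ′ = (ik − 2au)·ψ, ψ″ = ((ik − 2au)² − 2a)·ψ; the odd-in-u pieces drop out.
⟨T⟩ = 8.0263.

8.03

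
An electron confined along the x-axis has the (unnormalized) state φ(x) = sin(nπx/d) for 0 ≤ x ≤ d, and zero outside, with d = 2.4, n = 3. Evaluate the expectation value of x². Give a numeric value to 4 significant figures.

1.888

⟨x²⟩ = ∫ x²·|φ|² dx / ∫|φ|² dx (integrals over the domain).
With sin²θ = (1 − cos2θ)/2 on 0 ≤ x ≤ d: ∫sin²(nπx/d) dx = d/2, ∫x·sin²(nπx/d) dx = d²/4, ∫x²·sin²(nπx/d) dx = d³·(1/6 − 1/(4n²π²)); higher powers xᵏ the same way, integrating xᵏ·cos(2nπx/d) by parts.
State is unnormalized: ∫|φ|² dx = 1.2000, and ∫φ*·x²·φ dx = 2.2651, so ⟨x²⟩ = 2.2651 / 1.2000.
⟨x²⟩ = 1.8876.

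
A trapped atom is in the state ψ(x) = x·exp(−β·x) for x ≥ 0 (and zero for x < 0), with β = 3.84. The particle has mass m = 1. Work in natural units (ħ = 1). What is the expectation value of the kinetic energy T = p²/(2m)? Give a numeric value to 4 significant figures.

7.373

T = −(ħ²/2m) d²/dx², so ⟨T⟩ = −(ħ²/2m) ∫ ψ*·ψ'' dx / ∫|ψ|² dx; with m = 1.
Differentiate x·exp(−β·x) with the product rule; every integrand then reduces to terms xʲ·e^(−2βx) on [0, ∞), with ∫₀^∞ xʲ·e^(−2βx) dx = j!/(2β)^(j+1).
State is unnormalized: ∫|ψ|² dx = 0.0044152, and ∫ψ*·(−ħ²/2m · ψ'') dx = 0.032552, so ⟨T⟩ = 0.032552 / 0.0044152.
⟨T⟩ = 7.3728.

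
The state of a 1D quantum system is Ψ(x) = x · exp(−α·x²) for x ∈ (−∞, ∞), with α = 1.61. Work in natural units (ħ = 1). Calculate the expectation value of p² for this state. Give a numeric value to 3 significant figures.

p² Ψ = −ħ² d²Ψ/dx²; ⟨p²⟩ = −ħ² ∫ Ψ*·Ψ'' dx / ∫|Ψ|² dx.
Expand each integrand as polynomial × e^(−2αx²) and use ∫x^(2j)·e^(−2αx²) dx = (2j−1)!!/(4α)^j · √(π/(2α)), odd powers → 0; here √(π/(2α)) = 0.98775. Differentiate with the product rule, d/dx e^(−αx²) = −2αx·e^(−αx²).
State is unnormalized: ∫|Ψ|² dx = 0.15338, and ∫Ψ*·(−ħ² Ψ'') dx = 0.74081, so ⟨p²⟩ = 0.74081 / 0.15338.
⟨p²⟩ = 4.8300.

4.83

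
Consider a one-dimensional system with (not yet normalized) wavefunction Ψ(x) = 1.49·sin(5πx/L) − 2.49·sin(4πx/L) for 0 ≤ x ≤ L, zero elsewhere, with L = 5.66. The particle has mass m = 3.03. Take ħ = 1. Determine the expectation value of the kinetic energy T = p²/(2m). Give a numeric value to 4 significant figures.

0.9341

T = −(ħ²/2m) d²/dx², so ⟨T⟩ = −(ħ²/2m) ∫ Ψ*·Ψ'' dx / ∫|Ψ|² dx; with m = 3.03.
d²/dx² sin(jπx/L) = −(jπ/L)²·sin(jπx/L); on 0 ≤ x ≤ L, ∫sin²(jπx/L) dx = L/2 and ∫sin(jπx/L)·sin(lπx/L) dx = 0 for j ≠ l, so only diagonal terms survive in ∫|Ψ|² and ∫Ψ·Ψ″; ∫Ψ·Ψ′ dx = [Ψ²/2] between the walls = 0.
State is unnormalized: ∫|Ψ|² dx = 23.829, and ∫Ψ*·(−ħ²/2m · Ψ'') dx = 22.258, so ⟨T⟩ = 22.258 / 23.829.
⟨T⟩ = 0.93406.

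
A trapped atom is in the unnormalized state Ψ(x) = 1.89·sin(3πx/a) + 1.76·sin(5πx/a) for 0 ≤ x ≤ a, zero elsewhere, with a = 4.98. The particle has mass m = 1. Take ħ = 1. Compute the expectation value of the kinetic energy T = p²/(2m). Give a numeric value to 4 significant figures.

3.269

T = −(ħ²/2m) d²/dx², so ⟨T⟩ = −(ħ²/2m) ∫ Ψ*·Ψ'' dx / ∫|Ψ|² dx; with m = 1.
d²/dx² sin(jπx/a) = −(jπ/a)²·sin(jπx/a); on 0 ≤ x ≤ a, ∫sin²(jπx/a) dx = a/2 and ∫sin(jπx/a)·sin(lπx/a) dx = 0 for j ≠ l, so only diagonal terms survive in ∫|Ψ|² and ∫Ψ·Ψ″; ∫Ψ·Ψ′ dx = [Ψ²/2] between the walls = 0.
State is unnormalized: ∫|Ψ|² dx = 16.608, and ∫Ψ*·(−ħ²/2m · Ψ'') dx = 54.297, so ⟨T⟩ = 54.297 / 16.608.
⟨T⟩ = 3.2694.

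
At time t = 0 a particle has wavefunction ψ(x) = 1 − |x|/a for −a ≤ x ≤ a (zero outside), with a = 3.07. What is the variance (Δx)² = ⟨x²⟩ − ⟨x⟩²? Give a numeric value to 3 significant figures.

0.942

Compute ⟨x⟩ and ⟨x²⟩ separately, then (Δx)² = ⟨x²⟩ − ⟨x⟩².
ψ is even, so ∫ over [−a, a] = 2∫₀ᵃ with ψ = 1 − x/a there: ∫₀ᵃ (1 − x/a)² dx = a/3, ∫₀ᵃ x²(1 − x/a)² dx = a³/30, ∫₀ᵃ x⁴(1 − x/a)² dx = a⁵/105.
Normalization: ∫|ψ|² dx = 2.0467.
⟨x⟩ = 0.0000 and ⟨x²⟩ = 0.94249.
(Δx)² = 0.94249 − (0.0000)² = 0.94249.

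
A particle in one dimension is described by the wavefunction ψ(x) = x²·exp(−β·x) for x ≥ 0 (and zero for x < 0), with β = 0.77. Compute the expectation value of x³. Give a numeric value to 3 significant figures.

⟨x³⟩ = ∫ x³·|ψ|² dx / ∫|ψ|² dx (integrals over the domain).
Every integrand reduces to terms xʲ·e^(−2βx) on [0, ∞); use ∫₀^∞ xʲ·e^(−2βx) dx = j!/(2β)^(j+1).
State is unnormalized: ∫|ψ|² dx = 2.7708, and ∫ψ*·x³·ψ dx = 159.32, so ⟨x³⟩ = 159.32 / 2.7708.
⟨x³⟩ = 57.499.

57.5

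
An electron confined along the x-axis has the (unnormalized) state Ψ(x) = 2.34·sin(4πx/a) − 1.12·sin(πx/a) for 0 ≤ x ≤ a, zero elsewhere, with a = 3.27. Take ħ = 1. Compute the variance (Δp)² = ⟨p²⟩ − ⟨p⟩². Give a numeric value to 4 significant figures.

Compute ⟨p⟩ and ⟨p²⟩ separately; (Δp)² = ⟨p²⟩ − ⟨p⟩².
d²/dx² sin(jπx/a) = −(jπ/a)²·sin(jπx/a); on 0 ≤ x ≤ a, ∫sin²(jπx/a) dx = a/2 and ∫sin(jπx/a)·sin(lπx/a) dx = 0 for j ≠ l, so only diagonal terms survive in ∫|Ψ|² and ∫Ψ·Ψ″; ∫Ψ·Ψ′ dx = [Ψ²/2] between the walls = 0.
Normalization: ∫|Ψ|² dx = 11.004.
⟨p⟩ = 0.0000 and ⟨p²⟩ = 12.188.
(Δp)² = 12.188 − (0.0000)² = 12.188.

12.19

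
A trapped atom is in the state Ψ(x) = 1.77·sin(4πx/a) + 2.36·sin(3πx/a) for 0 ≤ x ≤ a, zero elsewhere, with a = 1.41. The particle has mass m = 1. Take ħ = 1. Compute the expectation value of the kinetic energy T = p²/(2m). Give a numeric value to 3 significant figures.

28.6

T = −(ħ²/2m) d²/dx², so ⟨T⟩ = −(ħ²/2m) ∫ Ψ*·Ψ'' dx / ∫|Ψ|² dx; with m = 1.
d²/dx² sin(jπx/a) = −(jπ/a)²·sin(jπx/a); on 0 ≤ x ≤ a, ∫sin²(jπx/a) dx = a/2 and ∫sin(jπx/a)·sin(lπx/a) dx = 0 for j ≠ l, so only diagonal terms survive in ∫|Ψ|² and ∫Ψ·Ψ″; ∫Ψ·Ψ′ dx = [Ψ²/2] between the walls = 0.
State is unnormalized: ∫|Ψ|² dx = 6.1353, and ∫Ψ*·(−ħ²/2m · Ψ'') dx = 175.44, so ⟨T⟩ = 175.44 / 6.1353.
⟨T⟩ = 28.595.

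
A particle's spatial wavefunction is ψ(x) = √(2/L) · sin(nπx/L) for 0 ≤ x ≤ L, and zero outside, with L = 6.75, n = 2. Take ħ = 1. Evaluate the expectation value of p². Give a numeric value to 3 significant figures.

p² ψ = −ħ² d²ψ/dx²; ⟨p²⟩ = −ħ² ∫ ψ*·ψ'' dx.
d/dx sin(nπx/L) = (nπ/L)·cos(nπx/L) and d²/dx² sin(nπx/L) = −(nπ/L)²·sin(nπx/L); on 0 ≤ x ≤ L, ∫sin²(nπx/L) dx = L/2 and ∫sin(nπx/L)·cos(nπx/L) dx = 0.
⟨p²⟩ = 0.86647.

0.866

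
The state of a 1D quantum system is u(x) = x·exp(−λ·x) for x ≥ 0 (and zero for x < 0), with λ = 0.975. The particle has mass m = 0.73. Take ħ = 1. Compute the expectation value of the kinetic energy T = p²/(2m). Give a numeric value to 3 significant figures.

0.651

T = −(ħ²/2m) d²/dx², so ⟨T⟩ = −(ħ²/2m) ∫ u*·u'' dx / ∫|u|² dx; with m = 0.73.
Differentiate x·exp(−λ·x) with the product rule; every integrand then reduces to terms xʲ·e^(−2λx) on [0, ∞), with ∫₀^∞ xʲ·e^(−2λx) dx = j!/(2λ)^(j+1).
State is unnormalized: ∫|u|² dx = 0.26973, and ∫u*·(−ħ²/2m · u'') dx = 0.17562, so ⟨T⟩ = 0.17562 / 0.26973.
⟨T⟩ = 0.65111.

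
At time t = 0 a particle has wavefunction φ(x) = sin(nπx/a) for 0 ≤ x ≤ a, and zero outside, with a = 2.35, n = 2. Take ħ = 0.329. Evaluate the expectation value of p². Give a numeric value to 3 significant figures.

p² φ = −ħ² d²φ/dx²; ⟨p²⟩ = −ħ² ∫ φ*·φ'' dx / ∫|φ|² dx.
d/dx sin(nπx/a) = (nπ/a)·cos(nπx/a) and d²/dx² sin(nπx/a) = −(nπ/a)²·sin(nπx/a); on 0 ≤ x ≤ a, ∫sin²(nπx/a) dx = a/2 and ∫sin(nπx/a)·cos(nπx/a) dx = 0.
State is unnormalized: ∫|φ|² dx = 1.1750, and ∫φ*·(−ħ² φ'') dx = 0.90919, so ⟨p²⟩ = 0.90919 / 1.1750.
⟨p²⟩ = 0.77378.

0.774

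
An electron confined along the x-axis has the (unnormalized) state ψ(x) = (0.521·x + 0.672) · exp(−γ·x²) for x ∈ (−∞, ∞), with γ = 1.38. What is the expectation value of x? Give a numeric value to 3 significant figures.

⟨x⟩ = ∫ x·|ψ|² dx / ∫|ψ|² dx (integrals over the domain).
Expand each integrand as polynomial × e^(−2γx²) and use ∫x^(2j)·e^(−2γx²) dx = (2j−1)!!/(4γ)^j · √(π/(2γ)), odd powers → 0; here √(π/(2γ)) = 1.0669.
State is unnormalized: ∫|ψ|² dx = 0.53425, and ∫ψ*·x·ψ dx = 0.13534, so ⟨x⟩ = 0.13534 / 0.53425.
⟨x⟩ = 0.25332.

0.253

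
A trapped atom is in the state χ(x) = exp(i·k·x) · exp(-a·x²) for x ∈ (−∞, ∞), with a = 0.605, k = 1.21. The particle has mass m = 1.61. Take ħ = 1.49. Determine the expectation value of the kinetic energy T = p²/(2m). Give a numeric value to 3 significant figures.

1.43

T = −(ħ²/2m) d²/dx², so ⟨T⟩ = −(ħ²/2m) ∫ χ*·χ'' dx / ∫|χ|² dx; with m = 1.61.
Gaussian moments: ∫x^(2j)·e^(−2ax²) dx = (2j−1)!!/(4a)^j · √(π/(2a)), odd powers integrate to 0; here √(π/(2a)) = 1.6113. Derivatives: χ′ = (ik − 2ax)·χ, χ″ = ((ik − 2ax)² − 2a)·χ; the odd-in-x pieces drop out.
State is unnormalized: ∫|χ|² dx = 1.6113, and ∫χ*·(−ħ²/2m · χ'') dx = 2.2987, so ⟨T⟩ = 2.2987 / 1.6113.
⟨T⟩ = 1.4266.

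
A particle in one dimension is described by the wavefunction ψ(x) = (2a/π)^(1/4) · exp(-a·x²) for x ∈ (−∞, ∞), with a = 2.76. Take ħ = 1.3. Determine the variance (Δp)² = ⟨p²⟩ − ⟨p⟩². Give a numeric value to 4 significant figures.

Compute ⟨p⟩ and ⟨p²⟩ separately; (Δp)² = ⟨p²⟩ − ⟨p⟩².
Gaussian moments: ∫x^(2j)·e^(−2ax²) dx = (2j−1)!!/(4a)^j · √(π/(2a)), odd powers integrate to 0; here √(π/(2a)) = 0.75441. Derivatives: d/dx e^(−ax²) = −2ax·e^(−ax²), d²/dx² e^(−ax²) = (4a²x² − 2a)·e^(−ax²).
⟨p⟩ = 0.0000 and ⟨p²⟩ = 4.6644.
(Δp)² = 4.6644 − (0.0000)² = 4.6644.

4.664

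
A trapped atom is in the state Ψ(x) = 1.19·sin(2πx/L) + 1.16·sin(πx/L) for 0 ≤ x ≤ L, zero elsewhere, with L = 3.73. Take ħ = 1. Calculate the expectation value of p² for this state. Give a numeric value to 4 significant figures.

p² Ψ = −ħ² d²Ψ/dx²; ⟨p²⟩ = −ħ² ∫ Ψ*·Ψ'' dx / ∫|Ψ|² dx.
d²/dx² sin(jπx/L) = −(jπ/L)²·sin(jπx/L); on 0 ≤ x ≤ L, ∫sin²(jπx/L) dx = L/2 and ∫sin(jπx/L)·sin(lπx/L) dx = 0 for j ≠ l, so only diagonal terms survive in ∫|Ψ|² and ∫Ψ·Ψ″; ∫Ψ·Ψ′ dx = [Ψ²/2] between the walls = 0.
State is unnormalized: ∫|Ψ|² dx = 5.1506, and ∫Ψ*·(−ħ² Ψ'') dx = 9.2743, so ⟨p²⟩ = 9.2743 / 5.1506.
⟨p²⟩ = 1.8006.

1.801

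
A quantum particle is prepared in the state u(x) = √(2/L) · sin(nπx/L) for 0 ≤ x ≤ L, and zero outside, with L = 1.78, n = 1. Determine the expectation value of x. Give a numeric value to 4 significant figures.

⟨x⟩ = ∫ x·|u|² dx (integrals over the domain).
With sin²θ = (1 − cos2θ)/2 on 0 ≤ x ≤ L: ∫sin²(nπx/L) dx = L/2, ∫x·sin²(nπx/L) dx = L²/4, ∫x²·sin²(nπx/L) dx = L³·(1/6 − 1/(4n²π²)); higher powers xᵏ the same way, integrating xᵏ·cos(2nπx/L) by parts.
⟨x⟩ = 0.89000.

0.8900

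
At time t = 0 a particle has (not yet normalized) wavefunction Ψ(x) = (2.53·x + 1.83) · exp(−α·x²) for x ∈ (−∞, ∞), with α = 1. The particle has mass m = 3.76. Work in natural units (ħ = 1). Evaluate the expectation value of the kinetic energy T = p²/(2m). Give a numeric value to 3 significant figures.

0.219

T = −(ħ²/2m) d²/dx², so ⟨T⟩ = −(ħ²/2m) ∫ Ψ*·Ψ'' dx / ∫|Ψ|² dx; with m = 3.76.
Expand each integrand as polynomial × e^(−2αx²) and use ∫x^(2j)·e^(−2αx²) dx = (2j−1)!!/(4α)^j · √(π/(2α)), odd powers → 0; here √(π/(2α)) = 1.2533. Differentiate with the product rule, d/dx e^(−αx²) = −2αx·e^(−αx²).
State is unnormalized: ∫|Ψ|² dx = 6.2028, and ∫Ψ*·(−ħ²/2m · Ψ'') dx = 1.3582, so ⟨T⟩ = 1.3582 / 6.2028.
⟨T⟩ = 0.21897.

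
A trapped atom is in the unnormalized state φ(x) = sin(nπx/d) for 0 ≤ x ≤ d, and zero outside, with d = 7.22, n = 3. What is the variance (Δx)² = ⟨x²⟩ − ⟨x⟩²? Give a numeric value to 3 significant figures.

4.05

Compute ⟨x⟩ and ⟨x²⟩ separately, then (Δx)² = ⟨x²⟩ − ⟨x⟩².
With sin²θ = (1 − cos2θ)/2 on 0 ≤ x ≤ d: ∫sin²(nπx/d) dx = d/2, ∫x·sin²(nπx/d) dx = d²/4, ∫x²·sin²(nπx/d) dx = d³·(1/6 − 1/(4n²π²)); higher powers xᵏ the same way, integrating xᵏ·cos(2nπx/d) by parts.
Normalization: ∫|φ|² dx = 3.6100.
⟨x⟩ = 3.6100 and ⟨x²⟩ = 17.083.
(Δx)² = 17.083 − (3.6100)² = 4.0506.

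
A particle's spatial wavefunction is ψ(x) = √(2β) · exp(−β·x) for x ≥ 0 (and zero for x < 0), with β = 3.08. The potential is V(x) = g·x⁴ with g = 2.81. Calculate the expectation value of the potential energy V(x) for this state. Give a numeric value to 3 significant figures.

0.0468

⟨V⟩ = ∫ V(x)·|ψ|² dx.
Every integrand reduces to terms xʲ·e^(−2βx) on [0, ∞); use ∫₀^∞ xʲ·e^(−2βx) dx = j!/(2β)^(j+1).
⟨V⟩ = 0.046838.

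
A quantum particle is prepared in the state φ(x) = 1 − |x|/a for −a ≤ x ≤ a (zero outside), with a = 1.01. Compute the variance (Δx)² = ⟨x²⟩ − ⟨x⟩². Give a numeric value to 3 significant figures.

0.102

Compute ⟨x⟩ and ⟨x²⟩ separately, then (Δx)² = ⟨x²⟩ − ⟨x⟩².
φ is even, so ∫ over [−a, a] = 2∫₀ᵃ with φ = 1 − x/a there: ∫₀ᵃ (1 − x/a)² dx = a/3, ∫₀ᵃ x²(1 − x/a)² dx = a³/30, ∫₀ᵃ x⁴(1 − x/a)² dx = a⁵/105.
Normalization: ∫|φ|² dx = 0.67333.
⟨x⟩ = 0.0000 and ⟨x²⟩ = 0.10201.
(Δx)² = 0.10201 − (0.0000)² = 0.10201.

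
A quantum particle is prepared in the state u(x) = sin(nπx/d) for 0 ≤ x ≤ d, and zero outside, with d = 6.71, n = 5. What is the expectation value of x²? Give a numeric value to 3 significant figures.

⟨x²⟩ = ∫ x²·|u|² dx / ∫|u|² dx (integrals over the domain).
With sin²θ = (1 − cos2θ)/2 on 0 ≤ x ≤ d: ∫sin²(nπx/d) dx = d/2, ∫x·sin²(nπx/d) dx = d²/4, ∫x²·sin²(nπx/d) dx = d³·(1/6 − 1/(4n²π²)); higher powers xᵏ the same way, integrating xᵏ·cos(2nπx/d) by parts.
State is unnormalized: ∫|u|² dx = 3.3550, and ∫u*·x²·u dx = 50.046, so ⟨x²⟩ = 50.046 / 3.3550.
⟨x²⟩ = 14.917.

14.9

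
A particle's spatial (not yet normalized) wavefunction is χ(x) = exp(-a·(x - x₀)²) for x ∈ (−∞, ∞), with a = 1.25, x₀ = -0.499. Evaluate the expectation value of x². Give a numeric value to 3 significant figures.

⟨x²⟩ = ∫ x²·|χ|² dx / ∫|χ|² dx (integrals over the domain).
Gaussian moments (u = x − x₀): ∫u^(2j)·e^(−2au²) du = (2j−1)!!/(4a)^j · √(π/(2a)), odd powers integrate to 0; here √(π/(2a)) = 1.1210.
State is unnormalized: ∫|χ|² dx = 1.1210, and ∫χ*·x²·χ dx = 0.50333, so ⟨x²⟩ = 0.50333 / 1.1210.
⟨x²⟩ = 0.44900.

0.449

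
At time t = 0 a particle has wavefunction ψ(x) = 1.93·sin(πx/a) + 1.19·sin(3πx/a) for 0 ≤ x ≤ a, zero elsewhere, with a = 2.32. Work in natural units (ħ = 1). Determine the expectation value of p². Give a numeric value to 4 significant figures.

5.874

p² ψ = −ħ² d²ψ/dx²; ⟨p²⟩ = −ħ² ∫ ψ*·ψ'' dx / ∫|ψ|² dx.
d²/dx² sin(jπx/a) = −(jπ/a)²·sin(jπx/a); on 0 ≤ x ≤ a, ∫sin²(jπx/a) dx = a/2 and ∫sin(jπx/a)·sin(lπx/a) dx = 0 for j ≠ l, so only diagonal terms survive in ∫|ψ|² and ∫ψ·ψ″; ∫ψ·ψ′ dx = [ψ²/2] between the walls = 0.
State is unnormalized: ∫|ψ|² dx = 5.9636, and ∫ψ*·(−ħ² ψ'') dx = 35.032, so ⟨p²⟩ = 35.032 / 5.9636.
⟨p²⟩ = 5.8744.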